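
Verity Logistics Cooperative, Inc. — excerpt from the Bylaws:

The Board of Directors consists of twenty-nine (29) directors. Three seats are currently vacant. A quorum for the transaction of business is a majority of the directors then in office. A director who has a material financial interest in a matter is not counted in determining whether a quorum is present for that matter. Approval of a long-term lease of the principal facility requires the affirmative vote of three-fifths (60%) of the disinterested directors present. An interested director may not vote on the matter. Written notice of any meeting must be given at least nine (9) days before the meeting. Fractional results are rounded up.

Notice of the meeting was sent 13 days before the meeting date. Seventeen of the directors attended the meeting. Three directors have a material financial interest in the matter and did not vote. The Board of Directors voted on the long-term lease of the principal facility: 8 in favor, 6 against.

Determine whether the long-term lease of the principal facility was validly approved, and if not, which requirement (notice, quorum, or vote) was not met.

Invalid — vote requirement not satisfied.

Notice: 13 days given; 9 required (13 ≥ 9). Satisfied.
Quorum: 17 present, but the 3 interested directors do not count, leaving 14. Quorum is 14. Satisfied.
Vote: the long-term lease of the principal facility requires three-fifths of the disinterested directors present (17 − 3 = 14). 3/5 of 14 = 8.40, rounded up to 9, so 9 affirmative votes are needed; 8 voted in favor. Not satisfied.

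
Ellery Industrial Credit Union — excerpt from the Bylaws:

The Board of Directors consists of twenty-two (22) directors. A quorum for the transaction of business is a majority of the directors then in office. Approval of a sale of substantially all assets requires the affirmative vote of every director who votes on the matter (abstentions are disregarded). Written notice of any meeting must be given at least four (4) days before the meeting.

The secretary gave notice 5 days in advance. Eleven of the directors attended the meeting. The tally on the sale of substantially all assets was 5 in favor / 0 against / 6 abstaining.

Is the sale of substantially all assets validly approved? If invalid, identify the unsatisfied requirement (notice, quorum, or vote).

Notice: 5 days given; 4 required (5 ≥ 4). Satisfied.
Quorum: 11 present; quorum is 12. Not satisfied.
Vote: the sale of substantially all assets requires the unanimous vote of the votes cast (11 present − 6 abstaining = 5). Unanimous means all 5, so 5 affirmative votes are needed; 5 voted in favor. Satisfied. (Moot — without a quorum no business can be validly transacted.)

Invalid — quorum requirement not satisfied.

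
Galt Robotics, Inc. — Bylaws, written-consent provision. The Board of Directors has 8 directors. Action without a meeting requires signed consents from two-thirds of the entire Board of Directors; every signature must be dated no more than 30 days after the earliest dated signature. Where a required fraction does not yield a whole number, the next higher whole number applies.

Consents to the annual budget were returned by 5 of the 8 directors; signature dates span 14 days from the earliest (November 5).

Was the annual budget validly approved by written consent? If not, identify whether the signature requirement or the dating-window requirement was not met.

Not effective — insufficient signatures.

Signatures required: two-thirds of 8 — 2/3 of 8 = 5.33, rounded up to 6, so 6 needed; 5 signed. Insufficient.
Dating window: the latest signature is 14 days after the earliest; the limit is 30 days. Within the window.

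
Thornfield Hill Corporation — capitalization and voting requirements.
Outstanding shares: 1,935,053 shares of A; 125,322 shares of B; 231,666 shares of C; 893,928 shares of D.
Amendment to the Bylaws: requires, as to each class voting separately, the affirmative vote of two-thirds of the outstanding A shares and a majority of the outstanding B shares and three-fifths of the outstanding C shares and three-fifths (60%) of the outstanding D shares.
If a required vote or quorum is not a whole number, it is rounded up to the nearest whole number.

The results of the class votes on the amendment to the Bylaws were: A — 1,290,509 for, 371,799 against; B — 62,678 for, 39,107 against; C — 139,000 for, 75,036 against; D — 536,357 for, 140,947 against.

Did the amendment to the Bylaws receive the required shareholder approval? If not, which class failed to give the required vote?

Approved — every class gave the required vote.

A: 2/3 of 1935053 = 1290035.33, rounded up to 1290036; 1,290,036 required, 1,290,509 in favor — approved.
B: a majority of 125322 is 62662; 62,662 required, 62,678 in favor — approved.
C: 3/5 of 231666 = 138999.60, rounded up to 139000; 139,000 required, 139,000 in favor — approved.
D: 3/5 of 893928 = 536356.80, rounded up to 536357; 536,357 required, 536,357 in favor — approved.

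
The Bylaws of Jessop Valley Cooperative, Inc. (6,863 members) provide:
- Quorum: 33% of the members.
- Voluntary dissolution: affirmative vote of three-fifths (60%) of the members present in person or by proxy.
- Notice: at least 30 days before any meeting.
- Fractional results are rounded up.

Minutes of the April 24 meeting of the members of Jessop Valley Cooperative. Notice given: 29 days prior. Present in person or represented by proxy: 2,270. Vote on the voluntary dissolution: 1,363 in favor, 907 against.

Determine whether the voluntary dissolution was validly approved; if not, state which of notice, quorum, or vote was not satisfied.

Invalid — notice requirement not satisfied.

Notice: 29 days given; 30 required. Not satisfied.
Quorum: 33% of 6,863 = 2,264.79, rounded up to 2,265; 2,270 present. Satisfied.
Vote: requires three-fifths of those present (2,270); 3/5 of 2270 = 1362, so 1,362 needed; 1,363 in favor. Satisfied.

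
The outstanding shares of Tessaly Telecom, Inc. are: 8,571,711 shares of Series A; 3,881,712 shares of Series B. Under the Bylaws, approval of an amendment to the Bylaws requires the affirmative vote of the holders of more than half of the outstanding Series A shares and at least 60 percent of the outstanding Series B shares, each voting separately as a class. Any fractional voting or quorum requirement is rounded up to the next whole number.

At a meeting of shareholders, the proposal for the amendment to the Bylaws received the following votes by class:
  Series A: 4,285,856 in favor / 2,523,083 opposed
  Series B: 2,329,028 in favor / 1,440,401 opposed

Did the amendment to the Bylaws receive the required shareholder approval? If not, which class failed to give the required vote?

Series A: a majority of 8571711 is 4285856; 4,285,856 required, 4,285,856 in favor — approved.
Series B: 3/5 of 3881712 = 2329027.20, rounded up to 2329028; 2,329,028 required, 2,329,028 in favor — approved.

Approved — every class gave the required vote.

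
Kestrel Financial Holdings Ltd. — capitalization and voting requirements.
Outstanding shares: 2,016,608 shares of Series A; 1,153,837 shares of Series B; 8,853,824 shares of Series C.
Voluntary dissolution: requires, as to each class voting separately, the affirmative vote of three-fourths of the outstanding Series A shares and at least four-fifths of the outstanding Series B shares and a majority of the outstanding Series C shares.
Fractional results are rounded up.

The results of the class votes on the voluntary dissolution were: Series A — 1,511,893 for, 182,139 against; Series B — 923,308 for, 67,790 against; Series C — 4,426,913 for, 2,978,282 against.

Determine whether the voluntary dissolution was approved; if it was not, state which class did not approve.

Not approved — the Series A shares did not give the required vote.

Series A: 3/4 of 2016608 = 1512456; 1,512,456 required, 1,511,893 in favor — not approved.
Series B: 4/5 of 1153837 = 923069.60, rounded up to 923070; 923,070 required, 923,308 in favor — approved.
Series C: a majority of 8853824 is 4426913; 4,426,913 required, 4,426,913 in favor — approved.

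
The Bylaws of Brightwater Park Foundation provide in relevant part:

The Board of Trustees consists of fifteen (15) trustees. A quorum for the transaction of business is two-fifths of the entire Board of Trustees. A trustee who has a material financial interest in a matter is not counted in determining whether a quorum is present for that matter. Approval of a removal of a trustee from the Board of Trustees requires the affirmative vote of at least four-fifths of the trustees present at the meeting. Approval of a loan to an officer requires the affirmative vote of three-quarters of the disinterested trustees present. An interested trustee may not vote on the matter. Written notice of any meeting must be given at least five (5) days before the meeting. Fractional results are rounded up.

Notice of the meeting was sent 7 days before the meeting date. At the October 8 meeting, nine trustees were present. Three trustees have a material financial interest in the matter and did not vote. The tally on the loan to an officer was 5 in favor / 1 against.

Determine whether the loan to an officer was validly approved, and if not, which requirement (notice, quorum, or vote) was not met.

Valid — all requirements satisfied.

Notice: 7 days given; 5 required (7 ≥ 5). Satisfied.
Quorum: 9 present, but the 3 interested trustees do not count, leaving 6. Quorum is 6. Satisfied.
Vote: the loan to an officer requires three-fourths of the disinterested trustees present (9 − 3 = 6). 3/4 of 6 = 4.50, rounded up to 5, so 5 affirmative votes are needed; 5 voted in favor. Satisfied.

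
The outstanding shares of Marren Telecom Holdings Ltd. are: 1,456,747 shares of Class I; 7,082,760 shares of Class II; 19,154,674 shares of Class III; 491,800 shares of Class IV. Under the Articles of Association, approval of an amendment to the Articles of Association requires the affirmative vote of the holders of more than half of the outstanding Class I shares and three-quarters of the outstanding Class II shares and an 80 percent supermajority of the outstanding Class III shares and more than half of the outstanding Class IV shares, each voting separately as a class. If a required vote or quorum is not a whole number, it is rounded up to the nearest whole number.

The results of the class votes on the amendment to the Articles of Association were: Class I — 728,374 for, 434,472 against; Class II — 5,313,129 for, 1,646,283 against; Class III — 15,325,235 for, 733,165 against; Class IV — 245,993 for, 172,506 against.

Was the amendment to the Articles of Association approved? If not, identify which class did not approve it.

Approved — every class gave the required vote.

Class I: a majority of 1456747 is 728374; 728,374 required, 728,374 in favor — approved.
Class II: 3/4 of 7082760 = 5312070; 5,312,070 required, 5,313,129 in favor — approved.
Class III: 4/5 of 19154674 = 15323739.20, rounded up to 15323740; 15,323,740 required, 15,325,235 in favor — approved.
Class IV: a majority of 491800 is 245901; 245,901 required, 245,993 in favor — approved.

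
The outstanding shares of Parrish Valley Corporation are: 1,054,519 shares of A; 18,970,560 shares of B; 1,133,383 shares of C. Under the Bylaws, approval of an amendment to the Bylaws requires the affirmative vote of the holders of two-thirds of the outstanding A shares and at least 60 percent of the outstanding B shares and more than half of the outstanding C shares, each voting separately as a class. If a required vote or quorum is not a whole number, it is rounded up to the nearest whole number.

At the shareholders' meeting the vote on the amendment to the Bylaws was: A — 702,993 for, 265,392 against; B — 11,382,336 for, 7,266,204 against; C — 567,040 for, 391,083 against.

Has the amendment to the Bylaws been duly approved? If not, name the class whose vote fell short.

Not approved — the A shares did not give the required vote.

A: 2/3 of 1054519 = 703012.67, rounded up to 703013; 703,013 required, 702,993 in favor — not approved.
B: 3/5 of 18970560 = 11382336; 11,382,336 required, 11,382,336 in favor — approved.
C: a majority of 1133383 is 566692; 566,692 required, 567,040 in favor — approved.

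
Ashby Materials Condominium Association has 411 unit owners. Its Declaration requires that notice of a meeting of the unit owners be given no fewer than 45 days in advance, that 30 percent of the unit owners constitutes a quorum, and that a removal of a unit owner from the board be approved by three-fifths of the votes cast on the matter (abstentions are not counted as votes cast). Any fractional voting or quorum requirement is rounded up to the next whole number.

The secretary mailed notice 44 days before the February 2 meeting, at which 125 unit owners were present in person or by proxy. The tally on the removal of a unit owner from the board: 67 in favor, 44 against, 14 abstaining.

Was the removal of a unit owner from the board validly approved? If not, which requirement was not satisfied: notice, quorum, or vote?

Invalid — notice requirement not satisfied.

Notice: 44 days given; 45 required. Not satisfied.
Quorum: 30% of 411 = 123.30, rounded up to 124; 125 present. Satisfied.
Vote: requires three-fifths of the votes cast (125 − 14 abstaining = 111); 3/5 of 111 = 66.60, rounded up to 67, so 67 needed; 67 in favor. Satisfied.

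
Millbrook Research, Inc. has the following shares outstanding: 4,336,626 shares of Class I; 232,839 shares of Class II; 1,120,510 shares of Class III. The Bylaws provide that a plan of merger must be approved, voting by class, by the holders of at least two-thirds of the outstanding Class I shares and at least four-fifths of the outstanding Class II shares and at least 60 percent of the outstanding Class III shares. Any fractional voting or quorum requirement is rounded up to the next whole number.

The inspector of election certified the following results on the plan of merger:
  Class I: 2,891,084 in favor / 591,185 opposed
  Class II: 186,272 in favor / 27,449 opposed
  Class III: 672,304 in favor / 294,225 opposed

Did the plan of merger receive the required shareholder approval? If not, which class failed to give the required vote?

Not approved — the Class III shares did not give the required vote.

Class I: 2/3 of 4336626 = 2891084; 2,891,084 required, 2,891,084 in favor — approved.
Class II: 4/5 of 232839 = 186271.20, rounded up to 186272; 186,272 required, 186,272 in favor — approved.
Class III: 3/5 of 1120510 = 672306; 672,306 required, 672,304 in favor — not approved.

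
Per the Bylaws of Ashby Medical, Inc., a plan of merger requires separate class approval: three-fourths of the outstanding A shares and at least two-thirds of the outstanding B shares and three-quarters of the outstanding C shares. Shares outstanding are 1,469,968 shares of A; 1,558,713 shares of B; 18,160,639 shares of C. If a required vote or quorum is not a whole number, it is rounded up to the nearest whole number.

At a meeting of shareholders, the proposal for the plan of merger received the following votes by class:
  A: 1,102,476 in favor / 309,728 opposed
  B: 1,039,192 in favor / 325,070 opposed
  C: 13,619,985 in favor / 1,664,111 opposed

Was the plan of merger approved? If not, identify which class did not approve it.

Not approved — the C shares did not give the required vote.

A: 3/4 of 1469968 = 1102476; 1,102,476 required, 1,102,476 in favor — approved.
B: 2/3 of 1558713 = 1039142; 1,039,142 required, 1,039,192 in favor — approved.
C: 3/4 of 18160639 = 13620479.25, rounded up to 13620480; 13,620,480 required, 13,619,985 in favor — not approved.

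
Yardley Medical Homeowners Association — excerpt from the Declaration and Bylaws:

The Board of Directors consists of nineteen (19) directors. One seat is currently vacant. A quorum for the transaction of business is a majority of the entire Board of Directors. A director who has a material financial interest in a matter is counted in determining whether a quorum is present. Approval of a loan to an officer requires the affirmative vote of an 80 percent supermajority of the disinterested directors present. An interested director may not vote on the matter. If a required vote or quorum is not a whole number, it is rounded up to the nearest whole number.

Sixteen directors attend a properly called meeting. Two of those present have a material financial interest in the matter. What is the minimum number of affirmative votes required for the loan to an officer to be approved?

The loan to an officer requires four-fifths of the disinterested directors present (16 − 2 = 14).
4/5 of 14 = 11.20, rounded up to 12.

12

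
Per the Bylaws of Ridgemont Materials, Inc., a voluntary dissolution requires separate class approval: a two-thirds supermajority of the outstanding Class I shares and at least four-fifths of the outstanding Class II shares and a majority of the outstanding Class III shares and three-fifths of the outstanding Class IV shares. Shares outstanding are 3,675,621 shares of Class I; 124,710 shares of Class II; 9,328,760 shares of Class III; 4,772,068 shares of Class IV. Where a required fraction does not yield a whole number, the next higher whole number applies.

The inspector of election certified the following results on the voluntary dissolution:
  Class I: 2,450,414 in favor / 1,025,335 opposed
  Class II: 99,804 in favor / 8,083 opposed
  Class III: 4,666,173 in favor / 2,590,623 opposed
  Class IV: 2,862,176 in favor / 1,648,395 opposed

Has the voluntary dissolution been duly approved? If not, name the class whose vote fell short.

Not approved — the Class IV shares did not give the required vote.

Class I: 2/3 of 3675621 = 2450414; 2,450,414 required, 2,450,414 in favor — approved.
Class II: 4/5 of 124710 = 99768; 99,768 required, 99,804 in favor — approved.
Class III: a majority of 9328760 is 4664381; 4,664,381 required, 4,666,173 in favor — approved.
Class IV: 3/5 of 4772068 = 2863240.80, rounded up to 2863241; 2,863,241 required, 2,862,176 in favor — not approved.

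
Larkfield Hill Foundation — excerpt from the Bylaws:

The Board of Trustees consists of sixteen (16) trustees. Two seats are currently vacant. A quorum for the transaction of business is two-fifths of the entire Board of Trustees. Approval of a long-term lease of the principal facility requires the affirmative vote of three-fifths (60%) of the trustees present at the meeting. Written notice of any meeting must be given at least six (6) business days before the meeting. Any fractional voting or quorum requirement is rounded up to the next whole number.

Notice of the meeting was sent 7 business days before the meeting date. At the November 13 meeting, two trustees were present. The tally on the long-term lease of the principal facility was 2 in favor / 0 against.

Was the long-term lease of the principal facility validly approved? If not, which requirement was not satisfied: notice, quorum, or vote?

Invalid — quorum requirement not satisfied.

Notice: 7 business days given; 6 required (7 ≥ 6). Satisfied.
Quorum: 2 present; quorum is 7. Not satisfied.
Vote: the long-term lease of the principal facility requires three-fifths of the trustees present (2). 3/5 of 2 = 1.20, rounded up to 2, so 2 affirmative votes are needed; 2 voted in favor. Satisfied. (Moot — without a quorum no business can be validly transacted.)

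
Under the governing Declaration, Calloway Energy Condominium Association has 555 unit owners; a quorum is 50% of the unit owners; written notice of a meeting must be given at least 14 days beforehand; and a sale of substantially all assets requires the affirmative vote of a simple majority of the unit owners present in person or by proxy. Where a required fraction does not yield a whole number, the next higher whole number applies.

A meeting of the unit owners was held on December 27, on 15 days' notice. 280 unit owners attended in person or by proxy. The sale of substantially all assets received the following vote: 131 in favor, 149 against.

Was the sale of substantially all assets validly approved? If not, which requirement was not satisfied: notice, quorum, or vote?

Notice: 15 days given; 14 required. Satisfied.
Quorum: 50% of 555 = 277.50, rounded up to 278; 280 present. Satisfied.
Vote: requires a majority of those present (280); a majority of 280 is 141, so 141 needed; 131 in favor. Not satisfied.

Invalid — vote requirement not satisfied.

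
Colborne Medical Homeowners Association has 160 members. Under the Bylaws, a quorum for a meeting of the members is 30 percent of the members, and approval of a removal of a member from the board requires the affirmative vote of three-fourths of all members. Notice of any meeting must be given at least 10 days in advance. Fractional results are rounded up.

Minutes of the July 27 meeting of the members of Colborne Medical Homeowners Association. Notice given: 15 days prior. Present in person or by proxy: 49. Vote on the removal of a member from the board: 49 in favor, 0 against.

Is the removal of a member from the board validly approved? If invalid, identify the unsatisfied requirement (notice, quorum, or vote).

Invalid — vote requirement not satisfied.

Notice: 15 days given; 10 required. Satisfied.
Quorum: 30% of 160 = 48; 49 present. Satisfied.
Vote: requires three-fourths of all members (160); 3/4 of 160 = 120, so 120 needed; 49 in favor. Not satisfied.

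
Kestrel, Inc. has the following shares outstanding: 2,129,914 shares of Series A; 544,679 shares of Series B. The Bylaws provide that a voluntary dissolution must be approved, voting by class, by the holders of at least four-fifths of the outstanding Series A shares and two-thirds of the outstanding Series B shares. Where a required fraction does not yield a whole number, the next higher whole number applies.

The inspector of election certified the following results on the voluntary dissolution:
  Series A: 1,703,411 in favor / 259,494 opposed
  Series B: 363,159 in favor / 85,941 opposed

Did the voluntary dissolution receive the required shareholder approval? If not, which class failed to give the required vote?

Not approved — the Series A shares did not give the required vote.

Series A: 4/5 of 2129914 = 1703931.20, rounded up to 1703932; 1,703,932 required, 1,703,411 in favor — not approved.
Series B: 2/3 of 544679 = 363119.33, rounded up to 363120; 363,120 required, 363,159 in favor — approved.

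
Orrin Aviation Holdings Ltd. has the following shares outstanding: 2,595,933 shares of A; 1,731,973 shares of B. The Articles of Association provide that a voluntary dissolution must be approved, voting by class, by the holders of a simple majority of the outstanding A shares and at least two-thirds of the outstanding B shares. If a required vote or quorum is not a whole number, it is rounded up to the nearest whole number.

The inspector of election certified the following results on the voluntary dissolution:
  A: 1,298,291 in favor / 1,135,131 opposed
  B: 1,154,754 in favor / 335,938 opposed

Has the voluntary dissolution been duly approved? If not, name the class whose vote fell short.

Approved — every class gave the required vote.

A: a majority of 2595933 is 1297967; 1,297,967 required, 1,298,291 in favor — approved.
B: 2/3 of 1731973 = 1154648.67, rounded up to 1154649; 1,154,649 required, 1,154,754 in favor — approved.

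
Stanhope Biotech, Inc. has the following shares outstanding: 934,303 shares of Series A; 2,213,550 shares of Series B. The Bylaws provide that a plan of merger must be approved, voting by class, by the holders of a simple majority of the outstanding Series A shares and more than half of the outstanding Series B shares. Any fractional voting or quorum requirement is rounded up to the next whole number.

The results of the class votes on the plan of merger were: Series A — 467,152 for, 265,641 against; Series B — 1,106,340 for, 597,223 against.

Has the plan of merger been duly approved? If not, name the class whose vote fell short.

Not approved — the Series B shares did not give the required vote.

Series A: a majority of 934303 is 467152; 467,152 required, 467,152 in favor — approved.
Series B: a majority of 2213550 is 1106776; 1,106,776 required, 1,106,340 in favor — not approved.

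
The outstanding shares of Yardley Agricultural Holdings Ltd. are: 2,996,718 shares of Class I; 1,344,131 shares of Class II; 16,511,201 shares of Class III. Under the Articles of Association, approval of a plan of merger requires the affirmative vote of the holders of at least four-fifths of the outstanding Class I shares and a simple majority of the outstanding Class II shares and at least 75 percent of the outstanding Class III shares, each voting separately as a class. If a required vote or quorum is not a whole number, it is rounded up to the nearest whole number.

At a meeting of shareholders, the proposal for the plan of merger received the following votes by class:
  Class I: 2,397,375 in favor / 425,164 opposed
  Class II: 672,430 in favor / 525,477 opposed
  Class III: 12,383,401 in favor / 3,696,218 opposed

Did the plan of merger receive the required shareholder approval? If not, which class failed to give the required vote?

Class I: 4/5 of 2996718 = 2397374.40, rounded up to 2397375; 2,397,375 required, 2,397,375 in favor — approved.
Class II: a majority of 1344131 is 672066; 672,066 required, 672,430 in favor — approved.
Class III: 3/4 of 16511201 = 12383400.75, rounded up to 12383401; 12,383,401 required, 12,383,401 in favor — approved.

Approved — every class gave the required vote.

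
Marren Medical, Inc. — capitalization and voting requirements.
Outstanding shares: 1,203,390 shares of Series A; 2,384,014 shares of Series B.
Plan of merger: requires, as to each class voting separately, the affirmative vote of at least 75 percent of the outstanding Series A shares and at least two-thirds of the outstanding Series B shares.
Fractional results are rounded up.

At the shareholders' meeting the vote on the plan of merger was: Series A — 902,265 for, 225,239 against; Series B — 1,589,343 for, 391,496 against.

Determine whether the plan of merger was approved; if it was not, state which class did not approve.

Series A: 3/4 of 1203390 = 902542.50, rounded up to 902543; 902,543 required, 902,265 in favor — not approved.
Series B: 2/3 of 2384014 = 1589342.67, rounded up to 1589343; 1,589,343 required, 1,589,343 in favor — approved.

Not approved — the Series A shares did not give the required vote.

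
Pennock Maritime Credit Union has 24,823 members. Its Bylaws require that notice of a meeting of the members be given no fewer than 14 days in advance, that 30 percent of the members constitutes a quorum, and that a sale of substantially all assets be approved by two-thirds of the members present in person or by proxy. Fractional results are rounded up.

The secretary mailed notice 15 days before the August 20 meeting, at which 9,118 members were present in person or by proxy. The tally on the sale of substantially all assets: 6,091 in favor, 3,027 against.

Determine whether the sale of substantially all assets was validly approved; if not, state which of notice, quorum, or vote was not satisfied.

Notice: 15 days given; 14 required. Satisfied.
Quorum: 30% of 24,823 = 7,446.90, rounded up to 7,447; 9,118 present. Satisfied.
Vote: requires two-thirds of those present (9,118); 2/3 of 9118 = 6078.67, rounded up to 6079, so 6,079 needed; 6,091 in favor. Satisfied.

Valid — all requirements satisfied.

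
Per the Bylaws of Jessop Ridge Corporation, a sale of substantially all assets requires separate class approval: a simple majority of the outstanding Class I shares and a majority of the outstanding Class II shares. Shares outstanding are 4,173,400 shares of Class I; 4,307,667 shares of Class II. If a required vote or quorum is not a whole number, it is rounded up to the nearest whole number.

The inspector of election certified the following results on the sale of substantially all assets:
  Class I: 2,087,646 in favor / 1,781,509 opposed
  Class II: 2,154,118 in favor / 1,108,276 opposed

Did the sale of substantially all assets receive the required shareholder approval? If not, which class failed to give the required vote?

Class I: a majority of 4173400 is 2086701; 2,086,701 required, 2,087,646 in favor — approved.
Class II: a majority of 4307667 is 2153834; 2,153,834 required, 2,154,118 in favor — approved.

Approved — every class gave the required vote.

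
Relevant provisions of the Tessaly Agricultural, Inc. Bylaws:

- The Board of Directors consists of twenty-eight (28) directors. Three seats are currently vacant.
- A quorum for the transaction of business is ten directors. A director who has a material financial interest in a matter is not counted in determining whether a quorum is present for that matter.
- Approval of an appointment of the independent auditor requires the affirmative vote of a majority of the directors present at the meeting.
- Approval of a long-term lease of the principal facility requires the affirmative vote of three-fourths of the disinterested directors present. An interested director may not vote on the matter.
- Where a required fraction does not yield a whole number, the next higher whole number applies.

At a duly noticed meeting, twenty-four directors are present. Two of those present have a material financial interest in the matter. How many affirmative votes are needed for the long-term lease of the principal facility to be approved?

The long-term lease of the principal facility requires three-fourths of the disinterested directors present (24 − 2 = 22).
3/4 of 22 = 16.50, rounded up to 17.

17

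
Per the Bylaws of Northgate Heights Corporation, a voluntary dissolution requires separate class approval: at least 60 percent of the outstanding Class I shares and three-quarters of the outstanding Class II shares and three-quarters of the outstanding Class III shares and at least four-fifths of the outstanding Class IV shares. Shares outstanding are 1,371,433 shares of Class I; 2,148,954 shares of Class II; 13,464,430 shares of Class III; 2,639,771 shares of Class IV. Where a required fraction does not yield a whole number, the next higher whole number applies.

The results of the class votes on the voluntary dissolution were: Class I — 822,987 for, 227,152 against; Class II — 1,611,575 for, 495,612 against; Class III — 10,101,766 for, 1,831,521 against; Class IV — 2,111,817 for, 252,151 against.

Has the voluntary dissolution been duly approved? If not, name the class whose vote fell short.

Not approved — the Class II shares did not give the required vote.

Class I: 3/5 of 1371433 = 822859.80, rounded up to 822860; 822,860 required, 822,987 in favor — approved.
Class II: 3/4 of 2148954 = 1611715.50, rounded up to 1611716; 1,611,716 required, 1,611,575 in favor — not approved.
Class III: 3/4 of 13464430 = 10098322.50, rounded up to 10098323; 10,098,323 required, 10,101,766 in favor — approved.
Class IV: 4/5 of 2639771 = 2111816.80, rounded up to 2111817; 2,111,817 required, 2,111,817 in favor — approved.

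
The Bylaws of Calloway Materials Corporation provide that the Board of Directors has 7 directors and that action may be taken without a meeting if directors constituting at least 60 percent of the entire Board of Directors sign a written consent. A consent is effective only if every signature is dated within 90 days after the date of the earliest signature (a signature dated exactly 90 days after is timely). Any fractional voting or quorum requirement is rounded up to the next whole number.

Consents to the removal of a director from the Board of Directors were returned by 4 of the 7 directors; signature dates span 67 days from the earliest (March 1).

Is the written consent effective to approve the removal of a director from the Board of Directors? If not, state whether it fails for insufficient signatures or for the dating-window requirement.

Signatures required: at least 60 percent of 7 — 3/5 of 7 = 4.20, rounded up to 5, so 5 needed; 4 signed. Insufficient.
Dating window: the latest signature is 67 days after the earliest; the limit is 90 days. Within the window.

Not effective — insufficient signatures.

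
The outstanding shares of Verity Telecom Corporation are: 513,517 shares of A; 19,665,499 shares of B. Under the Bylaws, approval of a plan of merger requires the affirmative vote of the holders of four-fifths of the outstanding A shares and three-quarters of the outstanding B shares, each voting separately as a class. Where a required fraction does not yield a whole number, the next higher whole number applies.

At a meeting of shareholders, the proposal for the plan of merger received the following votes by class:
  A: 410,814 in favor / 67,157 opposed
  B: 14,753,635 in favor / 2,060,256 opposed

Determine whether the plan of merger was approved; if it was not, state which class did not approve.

Approved — every class gave the required vote.

A: 4/5 of 513517 = 410813.60, rounded up to 410814; 410,814 required, 410,814 in favor — approved.
B: 3/4 of 19665499 = 14749124.25, rounded up to 14749125; 14,749,125 required, 14,753,635 in favor — approved.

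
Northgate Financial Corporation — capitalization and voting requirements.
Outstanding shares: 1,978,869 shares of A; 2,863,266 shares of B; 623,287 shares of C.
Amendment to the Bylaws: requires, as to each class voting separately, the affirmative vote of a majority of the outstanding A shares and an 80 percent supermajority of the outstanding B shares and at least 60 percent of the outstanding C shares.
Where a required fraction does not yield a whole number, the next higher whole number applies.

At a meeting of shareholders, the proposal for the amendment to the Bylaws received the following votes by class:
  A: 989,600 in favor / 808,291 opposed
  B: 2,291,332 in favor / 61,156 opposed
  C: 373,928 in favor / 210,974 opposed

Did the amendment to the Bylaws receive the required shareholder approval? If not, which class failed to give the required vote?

A: a majority of 1978869 is 989435; 989,435 required, 989,600 in favor — approved.
B: 4/5 of 2863266 = 2290612.80, rounded up to 2290613; 2,290,613 required, 2,291,332 in favor — approved.
C: 3/5 of 623287 = 373972.20, rounded up to 373973; 373,973 required, 373,928 in favor — not approved.

Not approved — the C shares did not give the required vote.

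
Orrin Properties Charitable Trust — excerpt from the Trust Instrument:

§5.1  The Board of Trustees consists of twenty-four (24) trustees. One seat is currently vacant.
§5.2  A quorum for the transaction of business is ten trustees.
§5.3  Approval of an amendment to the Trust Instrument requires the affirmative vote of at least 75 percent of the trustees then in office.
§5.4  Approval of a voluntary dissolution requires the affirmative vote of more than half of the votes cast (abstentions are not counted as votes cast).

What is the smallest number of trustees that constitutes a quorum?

10

The quorum is fixed at 10.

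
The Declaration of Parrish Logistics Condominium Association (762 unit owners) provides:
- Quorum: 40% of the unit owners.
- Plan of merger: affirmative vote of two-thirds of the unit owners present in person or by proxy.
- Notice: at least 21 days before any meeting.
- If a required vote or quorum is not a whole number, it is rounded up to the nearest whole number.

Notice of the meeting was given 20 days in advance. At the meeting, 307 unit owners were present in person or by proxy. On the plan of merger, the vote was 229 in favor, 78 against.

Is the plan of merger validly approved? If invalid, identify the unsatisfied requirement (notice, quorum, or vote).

Invalid — notice requirement not satisfied.

Notice: 20 days given; 21 required. Not satisfied.
Quorum: 40% of 762 = 304.80, rounded up to 305; 307 present. Satisfied.
Vote: requires two-thirds of those present (307); 2/3 of 307 = 204.67, rounded up to 205, so 205 needed; 229 in favor. Satisfied.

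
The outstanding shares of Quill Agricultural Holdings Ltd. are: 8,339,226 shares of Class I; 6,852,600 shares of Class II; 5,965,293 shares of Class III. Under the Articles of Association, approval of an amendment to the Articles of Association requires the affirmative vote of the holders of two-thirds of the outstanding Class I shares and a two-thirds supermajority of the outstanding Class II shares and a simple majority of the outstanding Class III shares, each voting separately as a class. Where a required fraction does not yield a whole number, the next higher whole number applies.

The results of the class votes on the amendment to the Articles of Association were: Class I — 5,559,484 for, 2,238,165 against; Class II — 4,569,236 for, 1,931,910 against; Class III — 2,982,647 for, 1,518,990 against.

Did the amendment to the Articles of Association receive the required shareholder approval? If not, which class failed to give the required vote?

Class I: 2/3 of 8339226 = 5559484; 5,559,484 required, 5,559,484 in favor — approved.
Class II: 2/3 of 6852600 = 4568400; 4,568,400 required, 4,569,236 in favor — approved.
Class III: a majority of 5965293 is 2982647; 2,982,647 required, 2,982,647 in favor — approved.

Approved — every class gave the required vote.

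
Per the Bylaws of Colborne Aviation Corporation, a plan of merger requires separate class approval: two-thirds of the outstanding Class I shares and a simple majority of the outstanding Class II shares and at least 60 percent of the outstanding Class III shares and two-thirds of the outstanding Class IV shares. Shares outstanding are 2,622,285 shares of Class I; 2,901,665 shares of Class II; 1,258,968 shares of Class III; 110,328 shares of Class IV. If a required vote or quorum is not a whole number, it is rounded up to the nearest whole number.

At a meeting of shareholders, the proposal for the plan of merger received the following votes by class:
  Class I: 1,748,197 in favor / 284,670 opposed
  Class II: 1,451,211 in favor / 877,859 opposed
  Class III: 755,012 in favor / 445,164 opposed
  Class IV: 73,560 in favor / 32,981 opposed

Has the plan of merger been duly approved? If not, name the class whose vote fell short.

Class I: 2/3 of 2622285 = 1748190; 1,748,190 required, 1,748,197 in favor — approved.
Class II: a majority of 2901665 is 1450833; 1,450,833 required, 1,451,211 in favor — approved.
Class III: 3/5 of 1258968 = 755380.80, rounded up to 755381; 755,381 required, 755,012 in favor — not approved.
Class IV: 2/3 of 110328 = 73552; 73,552 required, 73,560 in favor — approved.

Not approved — the Class III shares did not give the required vote.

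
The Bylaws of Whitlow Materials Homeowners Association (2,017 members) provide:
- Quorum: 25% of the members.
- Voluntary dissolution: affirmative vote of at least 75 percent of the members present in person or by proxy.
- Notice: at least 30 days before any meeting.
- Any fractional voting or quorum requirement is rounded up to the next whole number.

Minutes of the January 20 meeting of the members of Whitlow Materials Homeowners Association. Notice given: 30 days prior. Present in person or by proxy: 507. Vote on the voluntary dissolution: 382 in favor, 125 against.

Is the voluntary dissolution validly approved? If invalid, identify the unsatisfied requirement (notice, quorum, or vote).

Valid — all requirements satisfied.

Notice: 30 days given; 30 required. Satisfied.
Quorum: 25% of 2,017 = 504.25, rounded up to 505; 507 present. Satisfied.
Vote: requires three-fourths of those present (507); 3/4 of 507 = 380.25, rounded up to 381, so 381 needed; 382 in favor. Satisfied.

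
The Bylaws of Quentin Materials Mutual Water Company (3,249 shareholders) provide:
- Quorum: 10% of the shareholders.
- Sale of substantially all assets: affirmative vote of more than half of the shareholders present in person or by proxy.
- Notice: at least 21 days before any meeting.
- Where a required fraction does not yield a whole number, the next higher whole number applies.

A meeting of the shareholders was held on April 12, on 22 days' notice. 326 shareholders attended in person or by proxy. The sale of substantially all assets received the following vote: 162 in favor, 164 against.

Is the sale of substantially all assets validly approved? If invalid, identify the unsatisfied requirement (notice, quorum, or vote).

Invalid — vote requirement not satisfied.

Notice: 22 days given; 21 required. Satisfied.
Quorum: 10% of 3,249 = 324.90, rounded up to 325; 326 present. Satisfied.
Vote: requires a majority of those present (326); a majority of 326 is 164, so 164 needed; 162 in favor. Not satisfied.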